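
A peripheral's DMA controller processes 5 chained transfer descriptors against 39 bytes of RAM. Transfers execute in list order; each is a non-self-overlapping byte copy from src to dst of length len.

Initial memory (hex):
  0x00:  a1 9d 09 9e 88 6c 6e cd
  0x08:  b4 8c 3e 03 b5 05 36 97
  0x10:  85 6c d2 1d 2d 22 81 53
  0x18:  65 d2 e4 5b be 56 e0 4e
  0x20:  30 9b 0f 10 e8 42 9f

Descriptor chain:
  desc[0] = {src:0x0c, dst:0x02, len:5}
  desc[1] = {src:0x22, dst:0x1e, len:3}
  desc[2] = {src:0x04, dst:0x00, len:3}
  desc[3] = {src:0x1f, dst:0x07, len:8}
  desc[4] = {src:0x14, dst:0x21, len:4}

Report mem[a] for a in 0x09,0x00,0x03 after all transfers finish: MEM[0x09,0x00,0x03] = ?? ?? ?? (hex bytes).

D0: mem[0x02..0x06] <- [b5 05 36 97 85]
D1: mem[0x1e..0x20] <- [0f 10 e8]
D2: mem[0x00..0x02] <- [36 97 85]
D3: mem[0x07..0x0e] <- [10 e8 9b 0f 10 e8 42 9f]
D4: mem[0x21..0x24] <- [2d 22 81 53]
query mem[0x09]=0x9b, mem[0x00]=0x36, mem[0x03]=0x05

MEM[0x09,0x00,0x03] = 9b 36 05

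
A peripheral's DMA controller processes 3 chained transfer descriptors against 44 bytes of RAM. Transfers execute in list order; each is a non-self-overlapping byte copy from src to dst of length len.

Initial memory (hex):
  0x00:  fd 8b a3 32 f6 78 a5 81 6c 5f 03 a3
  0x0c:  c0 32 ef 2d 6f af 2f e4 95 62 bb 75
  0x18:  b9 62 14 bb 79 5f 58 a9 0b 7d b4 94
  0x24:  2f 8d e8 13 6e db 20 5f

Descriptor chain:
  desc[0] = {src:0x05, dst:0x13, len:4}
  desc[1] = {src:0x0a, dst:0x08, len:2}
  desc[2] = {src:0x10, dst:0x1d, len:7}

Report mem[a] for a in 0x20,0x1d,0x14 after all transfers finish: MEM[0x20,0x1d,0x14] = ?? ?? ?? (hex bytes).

MEM[0x20,0x1d,0x14] = 78 6f a5

D0: mem[0x13..0x16] <- [78 a5 81 6c]
D1: mem[0x08..0x09] <- [03 a3]
D2: mem[0x1d..0x23] <- [6f af 2f 78 a5 81 6c]
query mem[0x20]=0x78, mem[0x1d]=0x6f, mem[0x14]=0xa5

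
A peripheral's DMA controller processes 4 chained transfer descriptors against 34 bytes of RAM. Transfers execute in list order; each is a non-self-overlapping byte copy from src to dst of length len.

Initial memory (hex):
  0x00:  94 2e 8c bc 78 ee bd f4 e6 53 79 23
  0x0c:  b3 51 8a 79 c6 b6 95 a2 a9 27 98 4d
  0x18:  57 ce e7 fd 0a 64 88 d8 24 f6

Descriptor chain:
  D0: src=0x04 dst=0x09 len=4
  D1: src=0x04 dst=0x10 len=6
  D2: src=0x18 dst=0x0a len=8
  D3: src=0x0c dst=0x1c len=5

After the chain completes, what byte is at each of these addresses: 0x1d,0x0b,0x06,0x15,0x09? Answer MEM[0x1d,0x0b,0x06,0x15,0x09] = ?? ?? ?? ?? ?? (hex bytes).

MEM[0x1d,0x0b,0x06,0x15,0x09] = fd ce bd 78 78

  after D0: wrote 4B at 0x09 = 78eebdf4
  after D1: wrote 6B at 0x10 = 78eebdf4e678
  after D2: wrote 8B at 0x0a = 57cee7fd0a6488d8
  after D3: wrote 5B at 0x1c = e7fd0a6488
query mem[0x1d]=0xfd, mem[0x0b]=0xce, mem[0x06]=0xbd, mem[0x15]=0x78, mem[0x09]=0x78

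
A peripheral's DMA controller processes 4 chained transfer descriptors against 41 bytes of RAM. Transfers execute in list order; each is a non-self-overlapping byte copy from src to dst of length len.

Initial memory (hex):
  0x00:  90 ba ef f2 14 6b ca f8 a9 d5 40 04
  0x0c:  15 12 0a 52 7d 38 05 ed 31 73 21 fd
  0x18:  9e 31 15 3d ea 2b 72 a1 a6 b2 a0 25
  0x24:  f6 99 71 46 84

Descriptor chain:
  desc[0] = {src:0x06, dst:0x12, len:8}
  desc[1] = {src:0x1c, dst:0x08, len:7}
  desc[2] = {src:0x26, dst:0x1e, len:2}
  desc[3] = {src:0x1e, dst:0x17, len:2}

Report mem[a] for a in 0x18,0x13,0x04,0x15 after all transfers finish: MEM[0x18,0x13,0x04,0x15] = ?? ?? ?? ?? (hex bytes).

MEM[0x18,0x13,0x04,0x15] = 46 f8 14 d5

[0] 0x06->0x12 len=8 : ca f8 a9 d5 40 04 15 12
[1] 0x1c->0x08 len=7 : ea 2b 72 a1 a6 b2 a0
[2] 0x26->0x1e len=2 : 71 46
[3] 0x1e->0x17 len=2 : 71 46
query mem[0x18]=0x46, mem[0x13]=0xf8, mem[0x04]=0x14, mem[0x15]=0xd5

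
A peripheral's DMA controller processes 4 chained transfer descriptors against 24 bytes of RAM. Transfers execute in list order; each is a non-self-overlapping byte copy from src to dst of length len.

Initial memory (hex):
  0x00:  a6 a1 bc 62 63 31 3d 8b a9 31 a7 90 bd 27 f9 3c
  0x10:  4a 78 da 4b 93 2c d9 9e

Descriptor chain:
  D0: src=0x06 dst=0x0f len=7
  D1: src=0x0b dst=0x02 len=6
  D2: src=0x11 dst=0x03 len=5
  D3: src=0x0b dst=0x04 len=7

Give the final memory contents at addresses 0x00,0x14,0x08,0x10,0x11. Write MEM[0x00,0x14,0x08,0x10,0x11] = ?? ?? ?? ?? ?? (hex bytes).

[0] 0x06->0x0f len=7 : 3d 8b a9 31 a7 90 bd
[1] 0x0b->0x02 len=6 : 90 bd 27 f9 3d 8b
[2] 0x11->0x03 len=5 : a9 31 a7 90 bd
[3] 0x0b->0x04 len=7 : 90 bd 27 f9 3d 8b a9
query mem[0x00]=0xa6, mem[0x14]=0x90, mem[0x08]=0x3d, mem[0x10]=0x8b, mem[0x11]=0xa9

MEM[0x00,0x14,0x08,0x10,0x11] = a6 90 3d 8b a9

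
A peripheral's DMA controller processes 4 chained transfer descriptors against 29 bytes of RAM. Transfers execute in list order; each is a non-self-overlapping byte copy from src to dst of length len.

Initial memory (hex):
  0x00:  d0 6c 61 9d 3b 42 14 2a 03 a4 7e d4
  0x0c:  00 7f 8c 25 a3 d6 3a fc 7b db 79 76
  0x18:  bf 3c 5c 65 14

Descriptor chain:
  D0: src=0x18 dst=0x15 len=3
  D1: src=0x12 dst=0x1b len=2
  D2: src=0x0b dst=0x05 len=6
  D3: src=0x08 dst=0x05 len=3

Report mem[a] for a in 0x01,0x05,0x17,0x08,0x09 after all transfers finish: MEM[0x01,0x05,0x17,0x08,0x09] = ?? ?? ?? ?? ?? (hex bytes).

D0: mem[0x15..0x17] <- [bf 3c 5c]
D1: mem[0x1b..0x1c] <- [3a fc]
D2: mem[0x05..0x0a] <- [d4 00 7f 8c 25 a3]
D3: mem[0x05..0x07] <- [8c 25 a3]
query mem[0x01]=0x6c, mem[0x05]=0x8c, mem[0x17]=0x5c, mem[0x08]=0x8c, mem[0x09]=0x25

MEM[0x01,0x05,0x17,0x08,0x09] = 6c 8c 5c 8c 25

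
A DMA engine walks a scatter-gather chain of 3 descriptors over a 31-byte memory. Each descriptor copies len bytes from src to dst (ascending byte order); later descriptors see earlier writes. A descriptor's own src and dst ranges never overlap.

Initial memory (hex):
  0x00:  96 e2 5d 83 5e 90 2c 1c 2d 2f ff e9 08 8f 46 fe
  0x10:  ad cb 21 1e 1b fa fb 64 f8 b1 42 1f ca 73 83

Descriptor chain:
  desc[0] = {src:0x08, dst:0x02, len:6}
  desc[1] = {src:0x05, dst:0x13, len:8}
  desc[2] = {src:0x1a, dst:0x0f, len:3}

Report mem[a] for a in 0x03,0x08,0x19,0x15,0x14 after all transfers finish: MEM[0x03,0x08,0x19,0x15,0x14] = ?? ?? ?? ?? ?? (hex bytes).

MEM[0x03,0x08,0x19,0x15,0x14] = 2f 2d e9 8f 08

D0: mem[0x02..0x07] <- [2d 2f ff e9 08 8f]
D1: mem[0x13..0x1a] <- [e9 08 8f 2d 2f ff e9 08]
D2: mem[0x0f..0x11] <- [08 1f ca]
query mem[0x03]=0x2f, mem[0x08]=0x2d, mem[0x19]=0xe9, mem[0x15]=0x8f, mem[0x14]=0x08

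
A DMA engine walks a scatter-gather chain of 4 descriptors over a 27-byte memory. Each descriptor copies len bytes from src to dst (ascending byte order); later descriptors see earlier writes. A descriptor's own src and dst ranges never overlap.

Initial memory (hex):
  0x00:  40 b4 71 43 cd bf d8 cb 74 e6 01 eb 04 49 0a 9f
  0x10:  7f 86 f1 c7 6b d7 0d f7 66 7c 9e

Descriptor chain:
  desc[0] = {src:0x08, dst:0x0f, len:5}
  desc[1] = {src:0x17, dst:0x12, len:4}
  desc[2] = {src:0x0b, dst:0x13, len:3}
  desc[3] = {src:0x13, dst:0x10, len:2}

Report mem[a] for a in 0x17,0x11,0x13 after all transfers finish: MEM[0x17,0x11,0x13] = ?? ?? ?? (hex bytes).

MEM[0x17,0x11,0x13] = f7 04 eb

#0 dst[0x0f+5] := {0x74,0xe6,0x01,0xeb,0x04}
#1 dst[0x12+4] := {0xf7,0x66,0x7c,0x9e}
#2 dst[0x13+3] := {0xeb,0x04,0x49}
#3 dst[0x10+2] := {0xeb,0x04}
query mem[0x17]=0xf7, mem[0x11]=0x04, mem[0x13]=0xeb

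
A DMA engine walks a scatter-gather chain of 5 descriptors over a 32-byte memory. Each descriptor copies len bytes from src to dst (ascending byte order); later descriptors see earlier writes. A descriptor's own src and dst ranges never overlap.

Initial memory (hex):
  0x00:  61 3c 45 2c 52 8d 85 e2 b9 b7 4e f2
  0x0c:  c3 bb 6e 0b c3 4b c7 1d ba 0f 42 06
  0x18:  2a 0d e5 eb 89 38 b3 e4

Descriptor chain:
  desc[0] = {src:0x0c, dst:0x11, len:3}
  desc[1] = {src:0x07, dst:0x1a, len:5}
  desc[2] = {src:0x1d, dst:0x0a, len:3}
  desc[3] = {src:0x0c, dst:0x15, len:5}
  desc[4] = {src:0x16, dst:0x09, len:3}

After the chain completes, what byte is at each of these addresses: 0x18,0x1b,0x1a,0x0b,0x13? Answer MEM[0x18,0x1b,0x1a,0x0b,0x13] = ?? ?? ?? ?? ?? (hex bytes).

MEM[0x18,0x1b,0x1a,0x0b,0x13] = 0b b9 e2 0b 6e

[0] 0x0c->0x11 len=3 : c3 bb 6e
[1] 0x07->0x1a len=5 : e2 b9 b7 4e f2
[2] 0x1d->0x0a len=3 : 4e f2 e4
[3] 0x0c->0x15 len=5 : e4 bb 6e 0b c3
[4] 0x16->0x09 len=3 : bb 6e 0b
query mem[0x18]=0x0b, mem[0x1b]=0xb9, mem[0x1a]=0xe2, mem[0x0b]=0x0b, mem[0x13]=0x6e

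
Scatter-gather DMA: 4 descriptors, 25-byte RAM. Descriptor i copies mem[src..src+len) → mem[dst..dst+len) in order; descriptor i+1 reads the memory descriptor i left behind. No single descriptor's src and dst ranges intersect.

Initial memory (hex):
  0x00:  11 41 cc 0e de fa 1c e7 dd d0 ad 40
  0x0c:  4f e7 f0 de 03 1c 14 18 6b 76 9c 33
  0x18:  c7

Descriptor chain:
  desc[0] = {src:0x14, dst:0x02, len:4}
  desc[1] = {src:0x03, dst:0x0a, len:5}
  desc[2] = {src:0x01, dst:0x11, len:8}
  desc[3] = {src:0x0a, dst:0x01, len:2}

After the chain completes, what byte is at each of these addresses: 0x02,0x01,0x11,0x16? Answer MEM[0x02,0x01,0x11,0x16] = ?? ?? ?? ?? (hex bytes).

MEM[0x02,0x01,0x11,0x16] = 9c 76 41 1c

#0 dst[0x02+4] := {0x6b,0x76,0x9c,0x33}
#1 dst[0x0a+5] := {0x76,0x9c,0x33,0x1c,0xe7}
#2 dst[0x11+8] := {0x41,0x6b,0x76,0x9c,0x33,0x1c,0xe7,0xdd}
#3 dst[0x01+2] := {0x76,0x9c}
query mem[0x02]=0x9c, mem[0x01]=0x76, mem[0x11]=0x41, mem[0x16]=0x1c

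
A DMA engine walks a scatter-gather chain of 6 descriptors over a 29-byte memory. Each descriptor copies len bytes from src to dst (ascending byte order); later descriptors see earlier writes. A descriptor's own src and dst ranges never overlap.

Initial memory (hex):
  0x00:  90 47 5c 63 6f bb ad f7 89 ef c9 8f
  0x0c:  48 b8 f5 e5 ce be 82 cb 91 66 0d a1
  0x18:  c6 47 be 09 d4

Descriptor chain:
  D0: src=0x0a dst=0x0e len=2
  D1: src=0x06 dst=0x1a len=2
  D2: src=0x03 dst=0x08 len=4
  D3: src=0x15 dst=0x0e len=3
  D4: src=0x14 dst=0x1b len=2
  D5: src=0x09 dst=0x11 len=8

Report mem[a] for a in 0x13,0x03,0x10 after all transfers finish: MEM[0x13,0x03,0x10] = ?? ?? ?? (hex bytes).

MEM[0x13,0x03,0x10] = ad 63 a1

#0 dst[0x0e+2] := {0xc9,0x8f}
#1 dst[0x1a+2] := {0xad,0xf7}
#2 dst[0x08+4] := {0x63,0x6f,0xbb,0xad}
#3 dst[0x0e+3] := {0x66,0x0d,0xa1}
#4 dst[0x1b+2] := {0x91,0x66}
#5 dst[0x11+8] := {0x6f,0xbb,0xad,0x48,0xb8,0x66,0x0d,0xa1}
query mem[0x13]=0xad, mem[0x03]=0x63, mem[0x10]=0xa1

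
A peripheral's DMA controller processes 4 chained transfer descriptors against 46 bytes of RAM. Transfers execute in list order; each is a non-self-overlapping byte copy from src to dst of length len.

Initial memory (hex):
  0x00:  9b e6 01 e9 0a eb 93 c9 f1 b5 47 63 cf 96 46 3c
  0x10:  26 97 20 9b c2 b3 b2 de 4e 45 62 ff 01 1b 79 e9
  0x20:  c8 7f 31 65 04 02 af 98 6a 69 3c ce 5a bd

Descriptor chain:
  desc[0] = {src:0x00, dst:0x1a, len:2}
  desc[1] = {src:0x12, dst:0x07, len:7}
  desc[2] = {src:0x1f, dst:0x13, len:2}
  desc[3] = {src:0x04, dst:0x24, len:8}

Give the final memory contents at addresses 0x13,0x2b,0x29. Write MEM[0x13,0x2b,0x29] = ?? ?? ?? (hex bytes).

MEM[0x13,0x2b,0x29] = e9 b2 c2

D0: mem[0x1a..0x1b] <- [9b e6]
D1: mem[0x07..0x0d] <- [20 9b c2 b3 b2 de 4e]
D2: mem[0x13..0x14] <- [e9 c8]
D3: mem[0x24..0x2b] <- [0a eb 93 20 9b c2 b3 b2]
query mem[0x13]=0xe9, mem[0x2b]=0xb2, mem[0x29]=0xc2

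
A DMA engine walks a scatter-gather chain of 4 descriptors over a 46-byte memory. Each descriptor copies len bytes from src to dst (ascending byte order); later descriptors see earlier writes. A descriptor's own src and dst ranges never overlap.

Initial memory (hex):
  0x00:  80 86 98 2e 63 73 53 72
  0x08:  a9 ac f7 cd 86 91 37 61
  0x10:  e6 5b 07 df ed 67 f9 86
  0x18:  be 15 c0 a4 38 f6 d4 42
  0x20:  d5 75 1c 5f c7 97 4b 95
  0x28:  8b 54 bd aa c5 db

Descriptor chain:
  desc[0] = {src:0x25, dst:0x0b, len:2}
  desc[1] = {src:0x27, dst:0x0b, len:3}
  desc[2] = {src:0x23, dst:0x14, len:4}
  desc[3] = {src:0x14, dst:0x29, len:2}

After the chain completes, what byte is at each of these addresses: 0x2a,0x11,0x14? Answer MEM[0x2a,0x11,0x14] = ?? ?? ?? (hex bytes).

MEM[0x2a,0x11,0x14] = c7 5b 5f

  after D0: wrote 2B at 0x0b = 974b
  after D1: wrote 3B at 0x0b = 958b54
  after D2: wrote 4B at 0x14 = 5fc7974b
  after D3: wrote 2B at 0x29 = 5fc7
query mem[0x2a]=0xc7, mem[0x11]=0x5b, mem[0x14]=0x5f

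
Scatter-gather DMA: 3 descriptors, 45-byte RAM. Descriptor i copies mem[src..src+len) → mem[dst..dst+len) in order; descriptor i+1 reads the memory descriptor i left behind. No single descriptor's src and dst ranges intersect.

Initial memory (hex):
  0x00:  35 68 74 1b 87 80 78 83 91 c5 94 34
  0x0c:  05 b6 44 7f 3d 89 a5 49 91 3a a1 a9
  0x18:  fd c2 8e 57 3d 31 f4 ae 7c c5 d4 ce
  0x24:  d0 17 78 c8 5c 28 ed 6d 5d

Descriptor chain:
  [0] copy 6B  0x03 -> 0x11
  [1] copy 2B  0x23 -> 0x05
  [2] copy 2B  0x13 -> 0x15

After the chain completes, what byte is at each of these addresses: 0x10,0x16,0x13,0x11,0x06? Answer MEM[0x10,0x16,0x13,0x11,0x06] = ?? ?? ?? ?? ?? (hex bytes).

D0: mem[0x11..0x16] <- [1b 87 80 78 83 91]
D1: mem[0x05..0x06] <- [ce d0]
D2: mem[0x15..0x16] <- [80 78]
query mem[0x10]=0x3d, mem[0x16]=0x78, mem[0x13]=0x80, mem[0x11]=0x1b, mem[0x06]=0xd0

MEM[0x10,0x16,0x13,0x11,0x06] = 3d 78 80 1b d0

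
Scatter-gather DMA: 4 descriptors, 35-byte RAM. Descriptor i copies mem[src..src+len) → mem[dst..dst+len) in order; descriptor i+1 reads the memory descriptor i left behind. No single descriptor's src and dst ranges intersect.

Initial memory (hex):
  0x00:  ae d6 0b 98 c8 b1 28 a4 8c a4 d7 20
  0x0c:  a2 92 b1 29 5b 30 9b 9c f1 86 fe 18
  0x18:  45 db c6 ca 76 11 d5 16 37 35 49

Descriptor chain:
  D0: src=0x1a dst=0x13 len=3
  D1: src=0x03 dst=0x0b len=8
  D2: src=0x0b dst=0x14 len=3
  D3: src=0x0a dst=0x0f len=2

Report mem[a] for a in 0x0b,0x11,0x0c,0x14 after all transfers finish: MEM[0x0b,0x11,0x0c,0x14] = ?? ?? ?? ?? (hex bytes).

MEM[0x0b,0x11,0x0c,0x14] = 98 a4 c8 98

[0] 0x1a->0x13 len=3 : c6 ca 76
[1] 0x03->0x0b len=8 : 98 c8 b1 28 a4 8c a4 d7
[2] 0x0b->0x14 len=3 : 98 c8 b1
[3] 0x0a->0x0f len=2 : d7 98
query mem[0x0b]=0x98, mem[0x11]=0xa4, mem[0x0c]=0xc8, mem[0x14]=0x98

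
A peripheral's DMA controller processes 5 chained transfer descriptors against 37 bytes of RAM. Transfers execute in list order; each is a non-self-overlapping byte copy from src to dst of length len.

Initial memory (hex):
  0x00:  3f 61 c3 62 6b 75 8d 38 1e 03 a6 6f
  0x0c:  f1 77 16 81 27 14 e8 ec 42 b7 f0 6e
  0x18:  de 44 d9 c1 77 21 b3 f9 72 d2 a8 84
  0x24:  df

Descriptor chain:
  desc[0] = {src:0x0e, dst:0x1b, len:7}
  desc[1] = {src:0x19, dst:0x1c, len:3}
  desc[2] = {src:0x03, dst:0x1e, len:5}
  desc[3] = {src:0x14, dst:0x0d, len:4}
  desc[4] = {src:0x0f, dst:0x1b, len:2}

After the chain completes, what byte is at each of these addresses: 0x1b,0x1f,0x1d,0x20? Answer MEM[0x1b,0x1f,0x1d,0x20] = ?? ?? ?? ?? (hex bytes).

MEM[0x1b,0x1f,0x1d,0x20] = f0 6b d9 75

[0] 0x0e->0x1b len=7 : 16 81 27 14 e8 ec 42
[1] 0x19->0x1c len=3 : 44 d9 16
[2] 0x03->0x1e len=5 : 62 6b 75 8d 38
[3] 0x14->0x0d len=4 : 42 b7 f0 6e
[4] 0x0f->0x1b len=2 : f0 6e
query mem[0x1b]=0xf0, mem[0x1f]=0x6b, mem[0x1d]=0xd9, mem[0x20]=0x75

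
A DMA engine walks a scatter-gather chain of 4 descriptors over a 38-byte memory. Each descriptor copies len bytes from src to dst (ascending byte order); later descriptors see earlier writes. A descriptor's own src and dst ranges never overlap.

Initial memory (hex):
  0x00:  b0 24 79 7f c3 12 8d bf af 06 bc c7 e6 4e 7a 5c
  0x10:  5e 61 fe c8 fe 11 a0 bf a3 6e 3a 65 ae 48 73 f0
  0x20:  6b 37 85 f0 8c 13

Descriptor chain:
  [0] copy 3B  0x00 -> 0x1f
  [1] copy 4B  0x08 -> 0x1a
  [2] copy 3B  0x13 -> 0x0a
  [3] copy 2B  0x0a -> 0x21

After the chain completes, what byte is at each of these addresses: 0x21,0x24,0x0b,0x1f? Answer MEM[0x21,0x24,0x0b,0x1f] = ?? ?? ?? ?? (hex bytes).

D0: mem[0x1f..0x21] <- [b0 24 79]
D1: mem[0x1a..0x1d] <- [af 06 bc c7]
D2: mem[0x0a..0x0c] <- [c8 fe 11]
D3: mem[0x21..0x22] <- [c8 fe]
query mem[0x21]=0xc8, mem[0x24]=0x8c, mem[0x0b]=0xfe, mem[0x1f]=0xb0

MEM[0x21,0x24,0x0b,0x1f] = c8 8c fe b0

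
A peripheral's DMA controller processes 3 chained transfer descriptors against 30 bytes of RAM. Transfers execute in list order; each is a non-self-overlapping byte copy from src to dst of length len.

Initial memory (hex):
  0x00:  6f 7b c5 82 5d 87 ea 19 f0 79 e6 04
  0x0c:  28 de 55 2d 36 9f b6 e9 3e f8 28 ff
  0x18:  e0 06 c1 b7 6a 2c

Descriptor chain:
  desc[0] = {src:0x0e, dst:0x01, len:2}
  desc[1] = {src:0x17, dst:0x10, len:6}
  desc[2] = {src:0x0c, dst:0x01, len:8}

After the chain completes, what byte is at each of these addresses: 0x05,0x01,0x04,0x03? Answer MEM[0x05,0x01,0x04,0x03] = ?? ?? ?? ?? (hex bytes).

MEM[0x05,0x01,0x04,0x03] = ff 28 2d 55

D0: mem[0x01..0x02] <- [55 2d]
D1: mem[0x10..0x15] <- [ff e0 06 c1 b7 6a]
D2: mem[0x01..0x08] <- [28 de 55 2d ff e0 06 c1]
query mem[0x05]=0xff, mem[0x01]=0x28, mem[0x04]=0x2d, mem[0x03]=0x55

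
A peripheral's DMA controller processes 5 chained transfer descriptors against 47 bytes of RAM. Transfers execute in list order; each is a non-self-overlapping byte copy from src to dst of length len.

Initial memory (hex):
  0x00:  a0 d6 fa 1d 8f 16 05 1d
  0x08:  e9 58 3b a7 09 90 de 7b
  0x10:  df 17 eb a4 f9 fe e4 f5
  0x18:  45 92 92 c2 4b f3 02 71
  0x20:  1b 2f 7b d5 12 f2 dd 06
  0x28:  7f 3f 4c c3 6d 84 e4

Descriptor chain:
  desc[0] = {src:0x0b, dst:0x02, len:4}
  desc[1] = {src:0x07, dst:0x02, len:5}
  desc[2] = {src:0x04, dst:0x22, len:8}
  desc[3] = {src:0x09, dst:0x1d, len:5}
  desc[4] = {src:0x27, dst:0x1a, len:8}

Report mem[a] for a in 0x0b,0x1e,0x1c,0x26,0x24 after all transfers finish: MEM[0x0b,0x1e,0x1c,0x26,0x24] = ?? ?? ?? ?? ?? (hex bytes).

MEM[0x0b,0x1e,0x1c,0x26,0x24] = a7 c3 a7 e9 a7

D0: mem[0x02..0x05] <- [a7 09 90 de]
D1: mem[0x02..0x06] <- [1d e9 58 3b a7]
D2: mem[0x22..0x29] <- [58 3b a7 1d e9 58 3b a7]
D3: mem[0x1d..0x21] <- [58 3b a7 09 90]
D4: mem[0x1a..0x21] <- [58 3b a7 4c c3 6d 84 e4]
query mem[0x0b]=0xa7, mem[0x1e]=0xc3, mem[0x1c]=0xa7, mem[0x26]=0xe9, mem[0x24]=0xa7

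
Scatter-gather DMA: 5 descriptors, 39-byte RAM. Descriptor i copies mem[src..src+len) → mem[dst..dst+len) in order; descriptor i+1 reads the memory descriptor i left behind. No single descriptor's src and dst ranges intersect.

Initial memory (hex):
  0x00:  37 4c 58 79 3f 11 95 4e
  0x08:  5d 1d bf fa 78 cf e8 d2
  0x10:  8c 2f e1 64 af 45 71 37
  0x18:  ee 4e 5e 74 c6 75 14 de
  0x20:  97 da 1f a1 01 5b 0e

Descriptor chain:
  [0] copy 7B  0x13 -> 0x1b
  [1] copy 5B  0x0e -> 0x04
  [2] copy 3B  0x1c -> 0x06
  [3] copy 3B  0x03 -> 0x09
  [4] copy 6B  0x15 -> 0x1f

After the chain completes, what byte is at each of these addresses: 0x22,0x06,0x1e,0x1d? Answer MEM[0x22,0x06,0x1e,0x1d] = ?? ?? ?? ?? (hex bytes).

  after D0: wrote 7B at 0x1b = 64af457137ee4e
  after D1: wrote 5B at 0x04 = e8d28c2fe1
  after D2: wrote 3B at 0x06 = af4571
  after D3: wrote 3B at 0x09 = 79e8d2
  after D4: wrote 6B at 0x1f = 457137ee4e5e
query mem[0x22]=0xee, mem[0x06]=0xaf, mem[0x1e]=0x71, mem[0x1d]=0x45

MEM[0x22,0x06,0x1e,0x1d] = ee af 71 45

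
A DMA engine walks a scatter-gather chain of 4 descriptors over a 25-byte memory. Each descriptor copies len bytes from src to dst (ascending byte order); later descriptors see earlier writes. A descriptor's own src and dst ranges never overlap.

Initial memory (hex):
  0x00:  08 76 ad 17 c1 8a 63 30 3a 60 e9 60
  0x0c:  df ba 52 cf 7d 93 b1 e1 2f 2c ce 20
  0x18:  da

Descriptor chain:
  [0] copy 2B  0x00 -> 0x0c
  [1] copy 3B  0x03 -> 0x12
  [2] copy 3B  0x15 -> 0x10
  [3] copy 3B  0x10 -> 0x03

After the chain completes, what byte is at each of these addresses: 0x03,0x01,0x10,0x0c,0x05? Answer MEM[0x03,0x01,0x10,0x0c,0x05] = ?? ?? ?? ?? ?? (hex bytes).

  after D0: wrote 2B at 0x0c = 0876
  after D1: wrote 3B at 0x12 = 17c18a
  after D2: wrote 3B at 0x10 = 2cce20
  after D3: wrote 3B at 0x03 = 2cce20
query mem[0x03]=0x2c, mem[0x01]=0x76, mem[0x10]=0x2c, mem[0x0c]=0x08, mem[0x05]=0x20

MEM[0x03,0x01,0x10,0x0c,0x05] = 2c 76 2c 08 20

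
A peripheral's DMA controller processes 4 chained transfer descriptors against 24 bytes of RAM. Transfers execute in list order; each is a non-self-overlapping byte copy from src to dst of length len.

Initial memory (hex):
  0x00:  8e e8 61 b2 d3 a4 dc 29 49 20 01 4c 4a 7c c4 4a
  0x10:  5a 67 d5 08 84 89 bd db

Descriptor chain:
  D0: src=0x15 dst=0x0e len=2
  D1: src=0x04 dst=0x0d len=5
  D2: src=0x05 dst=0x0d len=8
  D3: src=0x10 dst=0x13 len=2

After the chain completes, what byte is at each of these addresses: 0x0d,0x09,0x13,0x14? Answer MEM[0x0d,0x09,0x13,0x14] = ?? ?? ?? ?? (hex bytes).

MEM[0x0d,0x09,0x13,0x14] = a4 20 49 20

#0 dst[0x0e+2] := {0x89,0xbd}
#1 dst[0x0d+5] := {0xd3,0xa4,0xdc,0x29,0x49}
#2 dst[0x0d+8] := {0xa4,0xdc,0x29,0x49,0x20,0x01,0x4c,0x4a}
#3 dst[0x13+2] := {0x49,0x20}
query mem[0x0d]=0xa4, mem[0x09]=0x20, mem[0x13]=0x49, mem[0x14]=0x20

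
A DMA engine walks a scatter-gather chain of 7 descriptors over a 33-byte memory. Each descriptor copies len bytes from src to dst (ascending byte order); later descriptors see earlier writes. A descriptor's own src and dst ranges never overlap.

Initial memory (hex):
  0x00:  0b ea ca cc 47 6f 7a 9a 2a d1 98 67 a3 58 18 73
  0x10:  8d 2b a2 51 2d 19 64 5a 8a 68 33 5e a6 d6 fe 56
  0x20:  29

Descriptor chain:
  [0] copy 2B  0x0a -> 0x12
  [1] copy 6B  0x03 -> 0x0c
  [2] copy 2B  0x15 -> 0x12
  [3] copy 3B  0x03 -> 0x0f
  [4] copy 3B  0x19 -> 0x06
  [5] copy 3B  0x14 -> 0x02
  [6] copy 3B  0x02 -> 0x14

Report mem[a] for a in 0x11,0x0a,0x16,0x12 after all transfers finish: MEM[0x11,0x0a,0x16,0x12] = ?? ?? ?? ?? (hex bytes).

[0] 0x0a->0x12 len=2 : 98 67
[1] 0x03->0x0c len=6 : cc 47 6f 7a 9a 2a
[2] 0x15->0x12 len=2 : 19 64
[3] 0x03->0x0f len=3 : cc 47 6f
[4] 0x19->0x06 len=3 : 68 33 5e
[5] 0x14->0x02 len=3 : 2d 19 64
[6] 0x02->0x14 len=3 : 2d 19 64
query mem[0x11]=0x6f, mem[0x0a]=0x98, mem[0x16]=0x64, mem[0x12]=0x19

MEM[0x11,0x0a,0x16,0x12] = 6f 98 64 19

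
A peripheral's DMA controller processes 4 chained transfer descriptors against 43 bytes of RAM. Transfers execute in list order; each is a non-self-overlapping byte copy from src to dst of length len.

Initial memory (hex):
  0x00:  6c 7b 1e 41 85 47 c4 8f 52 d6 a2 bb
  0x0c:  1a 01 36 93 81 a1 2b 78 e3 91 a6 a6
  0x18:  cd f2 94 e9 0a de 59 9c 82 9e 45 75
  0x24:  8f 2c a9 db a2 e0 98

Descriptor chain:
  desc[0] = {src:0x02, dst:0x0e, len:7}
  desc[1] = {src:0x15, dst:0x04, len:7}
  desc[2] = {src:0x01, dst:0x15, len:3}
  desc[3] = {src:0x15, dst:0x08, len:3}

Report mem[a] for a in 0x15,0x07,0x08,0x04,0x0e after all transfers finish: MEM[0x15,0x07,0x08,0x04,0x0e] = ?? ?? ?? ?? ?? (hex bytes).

D0: mem[0x0e..0x14] <- [1e 41 85 47 c4 8f 52]
D1: mem[0x04..0x0a] <- [91 a6 a6 cd f2 94 e9]
D2: mem[0x15..0x17] <- [7b 1e 41]
D3: mem[0x08..0x0a] <- [7b 1e 41]
query mem[0x15]=0x7b, mem[0x07]=0xcd, mem[0x08]=0x7b, mem[0x04]=0x91, mem[0x0e]=0x1e

MEM[0x15,0x07,0x08,0x04,0x0e] = 7b cd 7b 91 1e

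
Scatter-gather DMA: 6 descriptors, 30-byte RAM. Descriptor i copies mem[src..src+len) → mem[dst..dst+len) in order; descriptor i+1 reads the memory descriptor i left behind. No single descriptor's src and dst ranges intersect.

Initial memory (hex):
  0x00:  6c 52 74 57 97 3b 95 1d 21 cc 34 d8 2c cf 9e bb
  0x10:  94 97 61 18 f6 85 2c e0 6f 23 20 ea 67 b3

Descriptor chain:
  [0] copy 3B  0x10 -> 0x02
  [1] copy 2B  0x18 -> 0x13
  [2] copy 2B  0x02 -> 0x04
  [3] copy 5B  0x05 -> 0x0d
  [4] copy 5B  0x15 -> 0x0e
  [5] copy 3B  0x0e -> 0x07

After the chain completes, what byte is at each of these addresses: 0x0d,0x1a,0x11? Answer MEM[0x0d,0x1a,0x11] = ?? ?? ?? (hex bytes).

MEM[0x0d,0x1a,0x11] = 97 20 6f

[0] 0x10->0x02 len=3 : 94 97 61
[1] 0x18->0x13 len=2 : 6f 23
[2] 0x02->0x04 len=2 : 94 97
[3] 0x05->0x0d len=5 : 97 95 1d 21 cc
[4] 0x15->0x0e len=5 : 85 2c e0 6f 23
[5] 0x0e->0x07 len=3 : 85 2c e0
query mem[0x0d]=0x97, mem[0x1a]=0x20, mem[0x11]=0x6f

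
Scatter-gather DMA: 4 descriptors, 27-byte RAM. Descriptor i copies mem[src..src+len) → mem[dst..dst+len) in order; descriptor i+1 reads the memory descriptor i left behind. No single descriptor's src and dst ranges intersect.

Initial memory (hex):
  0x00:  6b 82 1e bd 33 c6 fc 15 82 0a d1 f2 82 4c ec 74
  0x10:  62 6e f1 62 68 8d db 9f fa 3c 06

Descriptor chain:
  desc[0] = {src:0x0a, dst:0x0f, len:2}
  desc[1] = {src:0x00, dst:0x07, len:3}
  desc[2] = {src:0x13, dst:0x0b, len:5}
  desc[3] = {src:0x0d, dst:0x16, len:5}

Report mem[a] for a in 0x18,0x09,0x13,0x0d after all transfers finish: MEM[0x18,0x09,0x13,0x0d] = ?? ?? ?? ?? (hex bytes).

[0] 0x0a->0x0f len=2 : d1 f2
[1] 0x00->0x07 len=3 : 6b 82 1e
[2] 0x13->0x0b len=5 : 62 68 8d db 9f
[3] 0x0d->0x16 len=5 : 8d db 9f f2 6e
query mem[0x18]=0x9f, mem[0x09]=0x1e, mem[0x13]=0x62, mem[0x0d]=0x8d

MEM[0x18,0x09,0x13,0x0d] = 9f 1e 62 8d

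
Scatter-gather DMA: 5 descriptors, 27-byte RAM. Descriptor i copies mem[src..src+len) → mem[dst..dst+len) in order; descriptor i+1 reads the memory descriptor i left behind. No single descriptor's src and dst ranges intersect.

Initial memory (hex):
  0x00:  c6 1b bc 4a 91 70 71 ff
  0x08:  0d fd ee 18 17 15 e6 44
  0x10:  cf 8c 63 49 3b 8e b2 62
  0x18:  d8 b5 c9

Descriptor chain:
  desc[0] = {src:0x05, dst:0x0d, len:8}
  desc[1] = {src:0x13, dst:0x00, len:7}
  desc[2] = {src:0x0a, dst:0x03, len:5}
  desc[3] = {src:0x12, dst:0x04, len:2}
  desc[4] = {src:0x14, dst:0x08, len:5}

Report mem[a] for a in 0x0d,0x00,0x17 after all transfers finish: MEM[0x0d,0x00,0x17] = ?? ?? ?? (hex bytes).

MEM[0x0d,0x00,0x17] = 70 18 62

D0: mem[0x0d..0x14] <- [70 71 ff 0d fd ee 18 17]
D1: mem[0x00..0x06] <- [18 17 8e b2 62 d8 b5]
D2: mem[0x03..0x07] <- [ee 18 17 70 71]
D3: mem[0x04..0x05] <- [ee 18]
D4: mem[0x08..0x0c] <- [17 8e b2 62 d8]
query mem[0x0d]=0x70, mem[0x00]=0x18, mem[0x17]=0x62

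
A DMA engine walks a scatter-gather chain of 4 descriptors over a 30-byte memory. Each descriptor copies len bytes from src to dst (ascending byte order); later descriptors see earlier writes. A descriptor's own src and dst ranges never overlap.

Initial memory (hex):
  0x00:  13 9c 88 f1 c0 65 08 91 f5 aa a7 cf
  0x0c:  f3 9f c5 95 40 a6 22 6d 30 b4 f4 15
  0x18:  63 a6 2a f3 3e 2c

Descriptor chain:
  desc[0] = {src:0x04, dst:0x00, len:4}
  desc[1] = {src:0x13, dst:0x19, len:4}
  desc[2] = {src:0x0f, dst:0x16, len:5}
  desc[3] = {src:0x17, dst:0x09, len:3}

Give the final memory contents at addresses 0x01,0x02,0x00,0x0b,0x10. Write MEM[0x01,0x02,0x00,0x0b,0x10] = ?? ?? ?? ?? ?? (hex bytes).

MEM[0x01,0x02,0x00,0x0b,0x10] = 65 08 c0 22 40

[0] 0x04->0x00 len=4 : c0 65 08 91
[1] 0x13->0x19 len=4 : 6d 30 b4 f4
[2] 0x0f->0x16 len=5 : 95 40 a6 22 6d
[3] 0x17->0x09 len=3 : 40 a6 22
query mem[0x01]=0x65, mem[0x02]=0x08, mem[0x00]=0xc0, mem[0x0b]=0x22, mem[0x10]=0x40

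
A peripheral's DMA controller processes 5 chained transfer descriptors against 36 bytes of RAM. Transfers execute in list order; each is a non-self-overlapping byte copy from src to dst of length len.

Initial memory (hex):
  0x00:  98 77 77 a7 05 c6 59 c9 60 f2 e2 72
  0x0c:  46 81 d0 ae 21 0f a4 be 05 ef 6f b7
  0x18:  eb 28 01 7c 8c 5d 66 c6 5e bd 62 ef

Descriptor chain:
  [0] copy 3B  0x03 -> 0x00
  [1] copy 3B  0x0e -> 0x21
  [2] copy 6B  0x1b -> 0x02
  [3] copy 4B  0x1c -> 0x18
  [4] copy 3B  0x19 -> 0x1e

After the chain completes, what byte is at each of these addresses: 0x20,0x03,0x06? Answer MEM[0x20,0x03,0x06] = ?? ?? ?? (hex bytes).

MEM[0x20,0x03,0x06] = c6 8c c6

  after D0: wrote 3B at 0x00 = a705c6
  after D1: wrote 3B at 0x21 = d0ae21
  after D2: wrote 6B at 0x02 = 7c8c5d66c65e
  after D3: wrote 4B at 0x18 = 8c5d66c6
  after D4: wrote 3B at 0x1e = 5d66c6
query mem[0x20]=0xc6, mem[0x03]=0x8c, mem[0x06]=0xc6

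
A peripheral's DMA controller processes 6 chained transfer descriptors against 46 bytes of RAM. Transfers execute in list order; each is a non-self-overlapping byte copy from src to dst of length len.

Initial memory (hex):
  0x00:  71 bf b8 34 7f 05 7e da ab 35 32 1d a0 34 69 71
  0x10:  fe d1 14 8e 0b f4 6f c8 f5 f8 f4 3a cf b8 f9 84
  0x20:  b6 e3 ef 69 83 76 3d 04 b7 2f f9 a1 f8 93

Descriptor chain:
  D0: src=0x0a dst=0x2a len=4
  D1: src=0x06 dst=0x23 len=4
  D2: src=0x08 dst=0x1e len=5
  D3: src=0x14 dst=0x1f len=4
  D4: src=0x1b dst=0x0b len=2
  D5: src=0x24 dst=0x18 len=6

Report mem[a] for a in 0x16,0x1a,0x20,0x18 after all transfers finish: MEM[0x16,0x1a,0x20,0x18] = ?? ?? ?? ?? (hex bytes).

MEM[0x16,0x1a,0x20,0x18] = 6f 35 f4 da

D0: mem[0x2a..0x2d] <- [32 1d a0 34]
D1: mem[0x23..0x26] <- [7e da ab 35]
D2: mem[0x1e..0x22] <- [ab 35 32 1d a0]
D3: mem[0x1f..0x22] <- [0b f4 6f c8]
D4: mem[0x0b..0x0c] <- [3a cf]
D5: mem[0x18..0x1d] <- [da ab 35 04 b7 2f]
query mem[0x16]=0x6f, mem[0x1a]=0x35, mem[0x20]=0xf4, mem[0x18]=0xda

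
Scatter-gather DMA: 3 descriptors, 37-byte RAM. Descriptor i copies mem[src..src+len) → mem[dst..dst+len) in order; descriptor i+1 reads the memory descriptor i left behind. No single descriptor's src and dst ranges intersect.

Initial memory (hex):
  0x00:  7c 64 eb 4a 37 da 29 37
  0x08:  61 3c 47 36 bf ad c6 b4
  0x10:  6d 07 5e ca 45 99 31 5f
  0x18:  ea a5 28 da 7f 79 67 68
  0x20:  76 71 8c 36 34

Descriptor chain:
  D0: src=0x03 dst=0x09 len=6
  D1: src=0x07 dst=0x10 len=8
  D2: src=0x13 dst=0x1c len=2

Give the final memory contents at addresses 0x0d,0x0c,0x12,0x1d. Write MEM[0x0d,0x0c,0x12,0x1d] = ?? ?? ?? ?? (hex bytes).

MEM[0x0d,0x0c,0x12,0x1d] = 37 29 4a da

D0: mem[0x09..0x0e] <- [4a 37 da 29 37 61]
D1: mem[0x10..0x17] <- [37 61 4a 37 da 29 37 61]
D2: mem[0x1c..0x1d] <- [37 da]
query mem[0x0d]=0x37, mem[0x0c]=0x29, mem[0x12]=0x4a, mem[0x1d]=0xda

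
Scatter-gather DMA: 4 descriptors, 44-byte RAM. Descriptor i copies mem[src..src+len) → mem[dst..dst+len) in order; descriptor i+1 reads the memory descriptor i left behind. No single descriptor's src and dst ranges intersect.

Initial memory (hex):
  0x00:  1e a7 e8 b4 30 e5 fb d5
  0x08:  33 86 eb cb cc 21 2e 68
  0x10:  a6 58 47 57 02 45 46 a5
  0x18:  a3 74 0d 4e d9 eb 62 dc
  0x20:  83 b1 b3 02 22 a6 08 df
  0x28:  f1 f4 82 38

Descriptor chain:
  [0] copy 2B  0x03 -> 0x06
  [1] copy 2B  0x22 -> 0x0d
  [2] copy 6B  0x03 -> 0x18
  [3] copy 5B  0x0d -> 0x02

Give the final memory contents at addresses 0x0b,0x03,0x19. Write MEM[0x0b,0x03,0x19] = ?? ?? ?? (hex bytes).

MEM[0x0b,0x03,0x19] = cb 02 30

#0 dst[0x06+2] := {0xb4,0x30}
#1 dst[0x0d+2] := {0xb3,0x02}
#2 dst[0x18+6] := {0xb4,0x30,0xe5,0xb4,0x30,0x33}
#3 dst[0x02+5] := {0xb3,0x02,0x68,0xa6,0x58}
query mem[0x0b]=0xcb, mem[0x03]=0x02, mem[0x19]=0x30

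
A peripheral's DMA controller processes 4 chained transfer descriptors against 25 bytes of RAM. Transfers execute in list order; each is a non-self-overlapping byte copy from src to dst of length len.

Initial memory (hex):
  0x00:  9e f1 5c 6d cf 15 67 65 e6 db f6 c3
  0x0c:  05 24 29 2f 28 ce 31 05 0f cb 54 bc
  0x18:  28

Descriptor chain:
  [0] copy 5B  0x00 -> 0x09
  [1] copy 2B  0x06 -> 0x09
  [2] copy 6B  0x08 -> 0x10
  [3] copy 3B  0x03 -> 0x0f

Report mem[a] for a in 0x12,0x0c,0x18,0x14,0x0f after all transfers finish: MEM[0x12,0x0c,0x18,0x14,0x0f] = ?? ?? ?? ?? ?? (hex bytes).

[0] 0x00->0x09 len=5 : 9e f1 5c 6d cf
[1] 0x06->0x09 len=2 : 67 65
[2] 0x08->0x10 len=6 : e6 67 65 5c 6d cf
[3] 0x03->0x0f len=3 : 6d cf 15
query mem[0x12]=0x65, mem[0x0c]=0x6d, mem[0x18]=0x28, mem[0x14]=0x6d, mem[0x0f]=0x6d

MEM[0x12,0x0c,0x18,0x14,0x0f] = 65 6d 28 6d 6d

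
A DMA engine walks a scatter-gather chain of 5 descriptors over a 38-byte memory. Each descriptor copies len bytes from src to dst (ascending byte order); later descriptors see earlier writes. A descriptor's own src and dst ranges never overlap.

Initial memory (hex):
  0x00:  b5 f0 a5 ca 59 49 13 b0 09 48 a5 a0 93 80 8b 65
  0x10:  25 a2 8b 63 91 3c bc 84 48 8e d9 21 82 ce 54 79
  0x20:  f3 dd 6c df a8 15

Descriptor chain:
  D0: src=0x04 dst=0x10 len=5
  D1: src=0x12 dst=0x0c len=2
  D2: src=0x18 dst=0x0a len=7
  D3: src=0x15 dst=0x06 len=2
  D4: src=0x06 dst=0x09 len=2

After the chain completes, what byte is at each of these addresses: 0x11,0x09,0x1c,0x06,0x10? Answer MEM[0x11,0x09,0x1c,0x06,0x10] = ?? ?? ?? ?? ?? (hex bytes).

[0] 0x04->0x10 len=5 : 59 49 13 b0 09
[1] 0x12->0x0c len=2 : 13 b0
[2] 0x18->0x0a len=7 : 48 8e d9 21 82 ce 54
[3] 0x15->0x06 len=2 : 3c bc
[4] 0x06->0x09 len=2 : 3c bc
query mem[0x11]=0x49, mem[0x09]=0x3c, mem[0x1c]=0x82, mem[0x06]=0x3c, mem[0x10]=0x54

MEM[0x11,0x09,0x1c,0x06,0x10] = 49 3c 82 3c 54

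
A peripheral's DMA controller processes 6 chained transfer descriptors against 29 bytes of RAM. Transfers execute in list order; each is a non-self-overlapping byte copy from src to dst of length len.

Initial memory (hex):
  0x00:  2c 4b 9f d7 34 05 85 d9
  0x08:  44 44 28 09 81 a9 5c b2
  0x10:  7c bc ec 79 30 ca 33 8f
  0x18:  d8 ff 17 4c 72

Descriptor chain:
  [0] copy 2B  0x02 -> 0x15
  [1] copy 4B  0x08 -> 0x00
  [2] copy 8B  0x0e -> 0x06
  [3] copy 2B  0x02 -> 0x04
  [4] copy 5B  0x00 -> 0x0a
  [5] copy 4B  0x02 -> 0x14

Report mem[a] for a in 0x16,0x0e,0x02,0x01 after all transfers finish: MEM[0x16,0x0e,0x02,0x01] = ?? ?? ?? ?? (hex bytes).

MEM[0x16,0x0e,0x02,0x01] = 28 28 28 44

  after D0: wrote 2B at 0x15 = 9fd7
  after D1: wrote 4B at 0x00 = 44442809
  after D2: wrote 8B at 0x06 = 5cb27cbcec79309f
  after D3: wrote 2B at 0x04 = 2809
  after D4: wrote 5B at 0x0a = 4444280928
  after D5: wrote 4B at 0x14 = 28092809
query mem[0x16]=0x28, mem[0x0e]=0x28, mem[0x02]=0x28, mem[0x01]=0x44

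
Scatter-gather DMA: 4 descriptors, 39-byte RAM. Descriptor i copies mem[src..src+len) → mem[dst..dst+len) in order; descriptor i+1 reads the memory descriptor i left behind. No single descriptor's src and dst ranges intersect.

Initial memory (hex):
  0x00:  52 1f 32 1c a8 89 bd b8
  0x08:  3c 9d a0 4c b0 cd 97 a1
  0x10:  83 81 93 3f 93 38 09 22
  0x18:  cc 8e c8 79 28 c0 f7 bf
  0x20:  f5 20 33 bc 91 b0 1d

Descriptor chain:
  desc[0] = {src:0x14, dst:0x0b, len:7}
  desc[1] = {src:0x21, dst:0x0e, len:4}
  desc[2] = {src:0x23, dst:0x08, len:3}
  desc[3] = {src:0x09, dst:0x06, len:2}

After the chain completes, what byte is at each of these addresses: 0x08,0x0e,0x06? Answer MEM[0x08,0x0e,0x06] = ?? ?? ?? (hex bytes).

MEM[0x08,0x0e,0x06] = bc 20 91

D0: mem[0x0b..0x11] <- [93 38 09 22 cc 8e c8]
D1: mem[0x0e..0x11] <- [20 33 bc 91]
D2: mem[0x08..0x0a] <- [bc 91 b0]
D3: mem[0x06..0x07] <- [91 b0]
query mem[0x08]=0xbc, mem[0x0e]=0x20, mem[0x06]=0x91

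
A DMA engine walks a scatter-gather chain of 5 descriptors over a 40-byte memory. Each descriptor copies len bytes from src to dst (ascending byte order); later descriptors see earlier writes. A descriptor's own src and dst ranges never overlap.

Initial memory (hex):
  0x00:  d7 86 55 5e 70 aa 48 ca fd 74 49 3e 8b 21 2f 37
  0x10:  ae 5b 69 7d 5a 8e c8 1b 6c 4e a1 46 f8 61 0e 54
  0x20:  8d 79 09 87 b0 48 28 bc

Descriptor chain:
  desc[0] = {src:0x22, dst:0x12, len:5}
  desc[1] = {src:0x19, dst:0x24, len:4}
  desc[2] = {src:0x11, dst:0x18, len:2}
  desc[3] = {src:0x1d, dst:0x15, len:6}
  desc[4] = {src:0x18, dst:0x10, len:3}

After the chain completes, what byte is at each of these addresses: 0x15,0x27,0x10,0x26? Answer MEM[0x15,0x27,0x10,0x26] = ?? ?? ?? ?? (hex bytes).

  after D0: wrote 5B at 0x12 = 0987b04828
  after D1: wrote 4B at 0x24 = 4ea146f8
  after D2: wrote 2B at 0x18 = 5b09
  after D3: wrote 6B at 0x15 = 610e548d7909
  after D4: wrote 3B at 0x10 = 8d7909
query mem[0x15]=0x61, mem[0x27]=0xf8, mem[0x10]=0x8d, mem[0x26]=0x46

MEM[0x15,0x27,0x10,0x26] = 61 f8 8d 46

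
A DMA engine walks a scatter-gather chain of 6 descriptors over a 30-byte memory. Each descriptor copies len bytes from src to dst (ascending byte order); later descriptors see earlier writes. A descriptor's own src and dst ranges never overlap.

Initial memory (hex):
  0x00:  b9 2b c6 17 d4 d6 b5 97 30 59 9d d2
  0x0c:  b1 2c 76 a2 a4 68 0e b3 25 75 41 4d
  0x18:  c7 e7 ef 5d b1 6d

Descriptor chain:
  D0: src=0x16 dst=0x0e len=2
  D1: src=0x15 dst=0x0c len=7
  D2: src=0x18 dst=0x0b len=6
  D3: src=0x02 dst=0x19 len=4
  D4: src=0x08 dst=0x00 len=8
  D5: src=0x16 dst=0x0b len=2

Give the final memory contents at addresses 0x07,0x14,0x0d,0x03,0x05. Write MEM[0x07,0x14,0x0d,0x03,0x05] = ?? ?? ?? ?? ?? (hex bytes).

D0: mem[0x0e..0x0f] <- [41 4d]
D1: mem[0x0c..0x12] <- [75 41 4d c7 e7 ef 5d]
D2: mem[0x0b..0x10] <- [c7 e7 ef 5d b1 6d]
D3: mem[0x19..0x1c] <- [c6 17 d4 d6]
D4: mem[0x00..0x07] <- [30 59 9d c7 e7 ef 5d b1]
D5: mem[0x0b..0x0c] <- [41 4d]
query mem[0x07]=0xb1, mem[0x14]=0x25, mem[0x0d]=0xef, mem[0x03]=0xc7, mem[0x05]=0xef

MEM[0x07,0x14,0x0d,0x03,0x05] = b1 25 ef c7 ef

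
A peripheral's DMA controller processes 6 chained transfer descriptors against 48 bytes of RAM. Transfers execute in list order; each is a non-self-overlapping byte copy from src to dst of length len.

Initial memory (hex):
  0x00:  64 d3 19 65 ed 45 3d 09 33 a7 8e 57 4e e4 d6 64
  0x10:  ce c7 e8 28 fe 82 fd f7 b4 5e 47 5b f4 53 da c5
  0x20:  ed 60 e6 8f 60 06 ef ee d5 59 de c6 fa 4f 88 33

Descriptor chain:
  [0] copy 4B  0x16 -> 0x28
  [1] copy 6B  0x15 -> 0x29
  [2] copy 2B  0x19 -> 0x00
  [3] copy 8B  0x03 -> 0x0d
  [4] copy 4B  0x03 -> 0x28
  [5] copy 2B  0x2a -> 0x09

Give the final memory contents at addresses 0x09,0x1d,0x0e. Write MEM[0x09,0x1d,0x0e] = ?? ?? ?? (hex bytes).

[0] 0x16->0x28 len=4 : fd f7 b4 5e
[1] 0x15->0x29 len=6 : 82 fd f7 b4 5e 47
[2] 0x19->0x00 len=2 : 5e 47
[3] 0x03->0x0d len=8 : 65 ed 45 3d 09 33 a7 8e
[4] 0x03->0x28 len=4 : 65 ed 45 3d
[5] 0x2a->0x09 len=2 : 45 3d
query mem[0x09]=0x45, mem[0x1d]=0x53, mem[0x0e]=0xed

MEM[0x09,0x1d,0x0e] = 45 53 ed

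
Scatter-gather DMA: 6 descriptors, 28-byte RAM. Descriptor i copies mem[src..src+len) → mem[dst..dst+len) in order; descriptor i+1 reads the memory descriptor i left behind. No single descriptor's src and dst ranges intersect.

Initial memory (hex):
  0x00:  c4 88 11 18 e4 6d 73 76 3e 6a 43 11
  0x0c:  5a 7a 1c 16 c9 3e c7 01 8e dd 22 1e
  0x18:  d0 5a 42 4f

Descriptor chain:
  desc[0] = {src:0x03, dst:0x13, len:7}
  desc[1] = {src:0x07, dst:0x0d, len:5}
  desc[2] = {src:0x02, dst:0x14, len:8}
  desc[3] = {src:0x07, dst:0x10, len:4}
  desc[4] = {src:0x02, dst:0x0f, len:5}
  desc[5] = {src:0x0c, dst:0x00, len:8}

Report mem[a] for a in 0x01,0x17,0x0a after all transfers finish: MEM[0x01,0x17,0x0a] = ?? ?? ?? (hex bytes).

MEM[0x01,0x17,0x0a] = 76 6d 43

#0 dst[0x13+7] := {0x18,0xe4,0x6d,0x73,0x76,0x3e,0x6a}
#1 dst[0x0d+5] := {0x76,0x3e,0x6a,0x43,0x11}
#2 dst[0x14+8] := {0x11,0x18,0xe4,0x6d,0x73,0x76,0x3e,0x6a}
#3 dst[0x10+4] := {0x76,0x3e,0x6a,0x43}
#4 dst[0x0f+5] := {0x11,0x18,0xe4,0x6d,0x73}
#5 dst[0x00+8] := {0x5a,0x76,0x3e,0x11,0x18,0xe4,0x6d,0x73}
query mem[0x01]=0x76, mem[0x17]=0x6d, mem[0x0a]=0x43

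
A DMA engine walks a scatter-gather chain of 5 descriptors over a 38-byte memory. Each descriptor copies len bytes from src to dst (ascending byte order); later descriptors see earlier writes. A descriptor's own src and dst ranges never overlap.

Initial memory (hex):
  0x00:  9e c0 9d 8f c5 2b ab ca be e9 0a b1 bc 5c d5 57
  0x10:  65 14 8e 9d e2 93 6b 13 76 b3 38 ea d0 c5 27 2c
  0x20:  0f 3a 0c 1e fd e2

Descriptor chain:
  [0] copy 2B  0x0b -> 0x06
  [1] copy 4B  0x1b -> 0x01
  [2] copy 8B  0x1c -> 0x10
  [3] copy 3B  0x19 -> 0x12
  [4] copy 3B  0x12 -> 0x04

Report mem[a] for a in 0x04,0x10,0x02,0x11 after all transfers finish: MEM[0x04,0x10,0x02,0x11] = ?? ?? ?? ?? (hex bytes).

#0 dst[0x06+2] := {0xb1,0xbc}
#1 dst[0x01+4] := {0xea,0xd0,0xc5,0x27}
#2 dst[0x10+8] := {0xd0,0xc5,0x27,0x2c,0x0f,0x3a,0x0c,0x1e}
#3 dst[0x12+3] := {0xb3,0x38,0xea}
#4 dst[0x04+3] := {0xb3,0x38,0xea}
query mem[0x04]=0xb3, mem[0x10]=0xd0, mem[0x02]=0xd0, mem[0x11]=0xc5

MEM[0x04,0x10,0x02,0x11] = b3 d0 d0 c5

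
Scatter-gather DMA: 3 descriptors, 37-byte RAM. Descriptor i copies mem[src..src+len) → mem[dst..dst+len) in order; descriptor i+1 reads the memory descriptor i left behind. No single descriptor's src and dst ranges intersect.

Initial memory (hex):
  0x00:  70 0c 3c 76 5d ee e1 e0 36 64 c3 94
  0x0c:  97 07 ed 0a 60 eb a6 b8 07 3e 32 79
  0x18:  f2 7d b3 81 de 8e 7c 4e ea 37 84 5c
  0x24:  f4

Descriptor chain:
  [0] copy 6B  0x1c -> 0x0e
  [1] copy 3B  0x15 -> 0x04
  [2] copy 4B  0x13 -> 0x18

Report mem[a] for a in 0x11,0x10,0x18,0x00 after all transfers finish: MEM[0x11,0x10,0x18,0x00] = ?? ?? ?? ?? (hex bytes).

MEM[0x11,0x10,0x18,0x00] = 4e 7c 37 70

#0 dst[0x0e+6] := {0xde,0x8e,0x7c,0x4e,0xea,0x37}
#1 dst[0x04+3] := {0x3e,0x32,0x79}
#2 dst[0x18+4] := {0x37,0x07,0x3e,0x32}
query mem[0x11]=0x4e, mem[0x10]=0x7c, mem[0x18]=0x37, mem[0x00]=0x70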